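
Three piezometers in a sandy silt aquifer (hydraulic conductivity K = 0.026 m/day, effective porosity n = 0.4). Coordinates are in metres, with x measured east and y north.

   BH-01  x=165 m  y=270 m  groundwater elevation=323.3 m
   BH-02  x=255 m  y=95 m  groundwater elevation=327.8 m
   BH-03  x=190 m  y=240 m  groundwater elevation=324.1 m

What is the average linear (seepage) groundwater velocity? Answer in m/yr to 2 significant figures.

Differences from BH-01: to BH-02 (Δx, Δy, Δh) = (90, -175, +4.5); to BH-03 = (25, -30, +0.8).
Solve a·Δx + b·Δy = Δh: det = 90·(-30) − 25·(-175) = 1675.
∂h/∂x = [(+4.5)·(-30) − (+0.8)·(-175)] / 1675 = +0.002985
∂h/∂y = [90·(+0.8) − 25·(+4.5)] / 1675 = -0.02418
|∇h| = √(0.002985² + -0.02418²) = 0.02436
Seepage velocity v = K·i/n = 0.026 × 0.02436 / 0.4 = 0.001583 m/day = 0.5782 m/yr.

0.58 m/yr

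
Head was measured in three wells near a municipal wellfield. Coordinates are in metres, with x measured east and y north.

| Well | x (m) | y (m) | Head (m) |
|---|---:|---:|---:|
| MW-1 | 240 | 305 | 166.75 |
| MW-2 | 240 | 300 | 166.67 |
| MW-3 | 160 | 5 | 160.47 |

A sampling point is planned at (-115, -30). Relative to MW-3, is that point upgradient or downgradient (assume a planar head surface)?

downgradient

With h = a·x + b·y + c and MW-1 as origin, the differences give:
  0·a + (-5)·b = -0.08
  (-80)·a + (-300)·b = -6.28
Eliminate b (×(-300) and ×(-5), subtract): -400·a = -7.400 → a = ∂h/∂x = +0.01850
Back-substitute: b = ∂h/∂y = +0.01600.
Head at (-115, -30) = 166.75 + (+0.01850)·(-355) + (+0.01600)·(-335) = 154.82 m.
That is lower than the 160.47 m at MW-3, so the point is downgradient.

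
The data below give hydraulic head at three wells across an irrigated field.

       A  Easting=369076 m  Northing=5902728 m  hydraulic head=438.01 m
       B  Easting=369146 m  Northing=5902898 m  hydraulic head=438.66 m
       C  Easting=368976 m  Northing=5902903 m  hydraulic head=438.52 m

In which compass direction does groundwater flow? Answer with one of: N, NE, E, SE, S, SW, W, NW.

S

With h = a·x + b·y + c and A as origin, the differences give:
  70·a + 170·b = +0.65
  (-100)·a + 175·b = +0.51
Eliminate b (×175 and ×170, subtract): 29250·a = 27.050 → a = ∂h/∂x = +0.0009248
Back-substitute: b = ∂h/∂y = +0.003443.
Flow = −∇h = (-0.0009248 east, -0.003443 north), which points south.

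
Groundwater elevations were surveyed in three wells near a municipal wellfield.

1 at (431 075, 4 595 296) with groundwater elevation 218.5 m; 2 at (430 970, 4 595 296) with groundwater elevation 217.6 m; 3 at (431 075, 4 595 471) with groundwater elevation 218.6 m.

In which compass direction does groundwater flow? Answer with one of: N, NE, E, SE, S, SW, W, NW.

∂h/∂x = (217.6 − 218.5) / (430970 − 431075) = +0.008571
∂h/∂y = (218.6 − 218.5) / (4595471 − 4595296) = +0.0005714
Flow = −∇h = (-0.008571 east, -0.0005714 north), which points west.

W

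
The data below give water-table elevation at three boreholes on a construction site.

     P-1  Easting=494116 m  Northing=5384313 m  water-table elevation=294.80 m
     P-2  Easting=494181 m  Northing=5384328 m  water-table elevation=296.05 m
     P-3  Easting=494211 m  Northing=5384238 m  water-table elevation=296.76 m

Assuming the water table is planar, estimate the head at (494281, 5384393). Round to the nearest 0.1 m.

297.9 m

Differences from P-1: to P-2 (Δx, Δy, Δh) = (65, 15, +1.25); to P-3 = (95, -75, +1.96).
Solve a·Δx + b·Δy = Δh: det = 65·(-75) − 95·15 = -6300.
∂h/∂x = [(+1.25)·(-75) − (+1.96)·15] / -6300 = +0.01955
∂h/∂y = [65·(+1.96) − 95·(+1.25)] / -6300 = -0.001373
h(494281, 5384393) = 294.80 + (+0.01955)·(165) + (-0.001373)·(80) = 294.80 +3.225 -0.110 = 297.916 m.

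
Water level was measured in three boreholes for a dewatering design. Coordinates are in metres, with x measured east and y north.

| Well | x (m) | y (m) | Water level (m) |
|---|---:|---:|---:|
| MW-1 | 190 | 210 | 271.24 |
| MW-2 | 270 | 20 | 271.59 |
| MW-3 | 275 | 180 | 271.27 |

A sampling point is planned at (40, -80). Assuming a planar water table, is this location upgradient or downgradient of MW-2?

Differences from MW-1: to MW-2 (Δx, Δy, Δh) = (80, -190, +0.35); to MW-3 = (85, -30, +0.03).
Solve a·Δx + b·Δy = Δh: det = 80·(-30) − 85·(-190) = 13750.
∂h/∂x = [(+0.35)·(-30) − (+0.03)·(-190)] / 13750 = -0.0003491
∂h/∂y = [80·(+0.03) − 85·(+0.35)] / 13750 = -0.001989
Head at (40, -80) = 271.24 + (-0.0003491)·(-150) + (-0.001989)·(-290) = 271.87 m.
That is higher than the 271.59 m at MW-2, so the point is upgradient.

upgradient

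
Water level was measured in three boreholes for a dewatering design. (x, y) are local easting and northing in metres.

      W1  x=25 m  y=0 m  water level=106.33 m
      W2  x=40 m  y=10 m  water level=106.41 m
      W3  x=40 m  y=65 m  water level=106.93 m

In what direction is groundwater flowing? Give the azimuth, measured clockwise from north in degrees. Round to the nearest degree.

174°

Three-point gradient (reference W1): Δ to W2 = (15, 10, +0.08), Δ to W3 = (15, 65, +0.60).
∂h/∂x = -0.0009697, ∂h/∂y = +0.009455 (det = 825).
Flow direction (−∇h) has components (+0.0009697 E, -0.009455 N).
Azimuth = atan2(E, N) = atan2(+0.0009697, -0.009455) = 174.1° ≈ 174°.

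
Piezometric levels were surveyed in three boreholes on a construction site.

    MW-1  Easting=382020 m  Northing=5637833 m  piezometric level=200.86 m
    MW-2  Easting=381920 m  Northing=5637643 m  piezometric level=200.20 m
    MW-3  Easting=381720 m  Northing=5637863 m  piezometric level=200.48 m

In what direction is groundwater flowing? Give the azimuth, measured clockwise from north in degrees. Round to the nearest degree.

210°

Differences from MW-1: to MW-2 (Δx, Δy, Δh) = (-100, -190, -0.66); to MW-3 = (-300, 30, -0.38).
Determinant of the coordinate differences = (-100)·30 − (-300)·(-190) = -60000.
∂h/∂x = [(-0.66)·30 − (-0.38)·(-190)] / -60000 = +0.001533
∂h/∂y = [(-100)·(-0.38) − (-300)·(-0.66)] / -60000 = +0.002667
Flow direction (−∇h) has components (-0.001533 E, -0.002667 N).
Azimuth = atan2(E, N) = atan2(-0.001533, -0.002667) = 209.9° ≈ 210°.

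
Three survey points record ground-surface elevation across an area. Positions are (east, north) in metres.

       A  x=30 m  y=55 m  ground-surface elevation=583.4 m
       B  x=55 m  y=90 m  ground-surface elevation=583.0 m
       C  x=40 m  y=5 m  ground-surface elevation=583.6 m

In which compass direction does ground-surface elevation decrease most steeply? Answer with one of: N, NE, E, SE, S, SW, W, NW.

With z = a·x + b·y + c and A as origin, the differences give:
  25·a + 35·b = -0.4
  10·a + (-50)·b = +0.2
Eliminate b (×(-50) and ×35, subtract): -1600·a = 13.00 → a = ∂z/∂x = -0.008125
Back-substitute: b = ∂z/∂y = -0.005625.
Steepest decrease is along −∇f = (+0.008125 E, +0.005625 N) → northeast.

NE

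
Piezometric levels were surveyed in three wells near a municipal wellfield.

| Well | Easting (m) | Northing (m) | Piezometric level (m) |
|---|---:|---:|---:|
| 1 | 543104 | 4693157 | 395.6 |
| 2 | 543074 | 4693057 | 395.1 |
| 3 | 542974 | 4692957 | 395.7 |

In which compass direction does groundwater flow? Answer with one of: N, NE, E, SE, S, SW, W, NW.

SE

Three-point gradient (reference 1): Δ to 2 = (-30, -100, -0.5), Δ to 3 = (-130, -200, +0.1).
∂h/∂x = -0.01571, ∂h/∂y = +0.009714 (det = -7000).
Flow = −∇h = (+0.01571 east, -0.009714 north), which points southeast.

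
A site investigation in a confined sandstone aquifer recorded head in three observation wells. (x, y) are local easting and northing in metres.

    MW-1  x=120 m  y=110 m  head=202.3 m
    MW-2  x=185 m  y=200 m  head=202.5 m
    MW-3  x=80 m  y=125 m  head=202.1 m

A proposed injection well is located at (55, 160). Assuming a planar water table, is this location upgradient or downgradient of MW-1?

Differences from MW-1: to MW-2 (Δx, Δy, Δh) = (65, 90, +0.2); to MW-3 = (-40, 15, -0.2).
Determinant of the coordinate differences = 65·15 − (-40)·90 = 4575.
∂h/∂x = [(+0.2)·15 − (-0.2)·90] / 4575 = +0.004590
∂h/∂y = [65·(-0.2) − (-40)·(+0.2)] / 4575 = -0.001093
Head at (55, 160) = 202.3 + (+0.004590)·(-65) + (-0.001093)·(50) = 201.95 m.
That is lower than the 202.3 m at MW-1, so the point is downgradient.

downgradient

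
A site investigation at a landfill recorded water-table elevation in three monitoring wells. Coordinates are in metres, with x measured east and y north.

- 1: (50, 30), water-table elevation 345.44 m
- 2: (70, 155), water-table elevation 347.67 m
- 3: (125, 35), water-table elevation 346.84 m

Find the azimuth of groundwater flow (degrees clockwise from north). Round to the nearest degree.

With h = a·x + b·y + c and 1 as origin, the differences give:
  20·a + 125·b = +2.23
  75·a + 5·b = +1.40
Eliminate b (×5 and ×125, subtract): -9275·a = -163.850 → a = ∂h/∂x = +0.01767
Back-substitute: b = ∂h/∂y = +0.01501.
Flow direction (−∇h) has components (-0.01767 E, -0.01501 N).
Azimuth = atan2(E, N) = atan2(-0.01767, -0.01501) = 229.6° ≈ 230°.

230°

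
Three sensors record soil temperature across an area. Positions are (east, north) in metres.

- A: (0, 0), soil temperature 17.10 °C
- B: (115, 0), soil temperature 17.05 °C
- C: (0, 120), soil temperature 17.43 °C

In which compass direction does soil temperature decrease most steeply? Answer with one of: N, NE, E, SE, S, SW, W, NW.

S

∂T/∂x = (17.05 − 17.10) / (115 − 0) = -0.0004348
∂T/∂y = (17.43 − 17.10) / (120 − 0) = +0.002750
Steepest decrease is along −∇f = (+0.0004348 E, -0.002750 N) → south.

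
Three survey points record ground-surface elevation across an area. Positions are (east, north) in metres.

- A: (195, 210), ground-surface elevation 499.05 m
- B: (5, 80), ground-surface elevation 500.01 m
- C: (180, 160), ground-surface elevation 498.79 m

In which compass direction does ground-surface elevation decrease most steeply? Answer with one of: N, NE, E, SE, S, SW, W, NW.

SE

Differences from A: to B (Δx, Δy, Δh) = (-190, -130, +0.96); to C = (-15, -50, -0.26).
Determinant of the coordinate differences = (-190)·(-50) − (-15)·(-130) = 7550.
∂z/∂x = [(+0.96)·(-50) − (-0.26)·(-130)] / 7550 = -0.01083
∂z/∂y = [(-190)·(-0.26) − (-15)·(+0.96)] / 7550 = +0.008450
Steepest decrease is along −∇f = (+0.01083 E, -0.008450 N) → southeast.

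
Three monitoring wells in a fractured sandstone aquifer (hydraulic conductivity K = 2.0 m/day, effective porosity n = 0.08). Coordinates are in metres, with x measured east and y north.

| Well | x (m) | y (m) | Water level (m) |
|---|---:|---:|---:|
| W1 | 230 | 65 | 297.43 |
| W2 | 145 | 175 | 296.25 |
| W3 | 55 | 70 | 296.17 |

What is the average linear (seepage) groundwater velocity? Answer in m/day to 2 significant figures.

Taking W1 as reference: W2−W1 = (-85, 110, -1.18); W3−W1 = (-175, 5, -1.26).
Determinant of the coordinate differences = (-85)·5 − (-175)·110 = 18825.
∂h/∂x = [(-1.18)·5 − (-1.26)·110] / 18825 = +0.007049
∂h/∂y = [(-85)·(-1.26) − (-175)·(-1.18)] / 18825 = -0.005280
|∇h| = √(0.007049² + -0.005280²) = 0.008807
Seepage velocity v = K·i/n = 2.0 × 0.008807 / 0.08 = 0.2202 m/day.

0.22 m/day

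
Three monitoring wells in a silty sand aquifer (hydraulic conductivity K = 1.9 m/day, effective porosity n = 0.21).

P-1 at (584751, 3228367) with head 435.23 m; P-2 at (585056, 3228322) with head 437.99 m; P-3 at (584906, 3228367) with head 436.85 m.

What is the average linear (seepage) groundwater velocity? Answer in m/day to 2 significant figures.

0.13 m/day

With h = a·x + b·y + c and P-1 as origin, the differences give:
  305·a + (-45)·b = +2.76
  155·a + 0·b = +1.62
Eliminate b (×0 and ×(-45), subtract): 6975·a = 72.900 → a = ∂h/∂x = +0.01045
Back-substitute: b = ∂h/∂y = +0.009505.
|∇h| = √(0.01045² + 0.009505²) = 0.01413
Seepage velocity v = K·i/n = 1.9 × 0.01413 / 0.21 = 0.1278 m/day.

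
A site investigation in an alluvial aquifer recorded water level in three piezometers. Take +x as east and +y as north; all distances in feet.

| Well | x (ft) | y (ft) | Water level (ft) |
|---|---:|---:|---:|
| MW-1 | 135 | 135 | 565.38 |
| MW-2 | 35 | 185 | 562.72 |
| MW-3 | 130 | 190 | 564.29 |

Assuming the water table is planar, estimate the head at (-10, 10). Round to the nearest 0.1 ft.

565.1 ft

Differences from MW-1: to MW-2 (Δx, Δy, Δh) = (-100, 50, -2.66); to MW-3 = (-5, 55, -1.09).
Solve a·Δx + b·Δy = Δh: det = (-100)·55 − (-5)·50 = -5250.
∂h/∂x = [(-2.66)·55 − (-1.09)·50] / -5250 = +0.01749
∂h/∂y = [(-100)·(-1.09) − (-5)·(-2.66)] / -5250 = -0.01823
h(-10, 10) = 565.38 + (+0.01749)·(-145) + (-0.01823)·(-125) = 565.38 -2.535 +2.279 = 565.123 ft.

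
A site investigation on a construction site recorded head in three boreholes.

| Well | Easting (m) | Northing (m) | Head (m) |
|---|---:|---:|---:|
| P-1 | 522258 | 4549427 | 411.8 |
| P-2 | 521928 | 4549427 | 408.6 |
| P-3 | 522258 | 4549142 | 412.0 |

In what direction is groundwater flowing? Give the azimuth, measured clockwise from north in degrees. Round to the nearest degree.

∂h/∂x = (408.6 − 411.8) / (521928 − 522258) = +0.009697
∂h/∂y = (412.0 − 411.8) / (4549142 − 4549427) = -0.0007018
Flow direction (−∇h) has components (-0.009697 E, +0.0007018 N).
Azimuth = atan2(E, N) = atan2(-0.009697, +0.0007018) = 274.1° ≈ 274°.

274°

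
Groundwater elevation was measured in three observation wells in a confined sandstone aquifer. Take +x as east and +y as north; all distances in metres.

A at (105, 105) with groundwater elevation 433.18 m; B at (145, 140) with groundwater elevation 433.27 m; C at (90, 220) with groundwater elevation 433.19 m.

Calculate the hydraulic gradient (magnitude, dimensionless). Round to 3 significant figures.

Three-point gradient (reference A): Δ to B = (40, 35, +0.09), Δ to C = (-15, 115, +0.01).
∂h/∂x = +0.001951, ∂h/∂y = +0.0003415 (det = 5125).
|∇h| = √(0.001951² + 0.0003415²) = 0.001981

0.00198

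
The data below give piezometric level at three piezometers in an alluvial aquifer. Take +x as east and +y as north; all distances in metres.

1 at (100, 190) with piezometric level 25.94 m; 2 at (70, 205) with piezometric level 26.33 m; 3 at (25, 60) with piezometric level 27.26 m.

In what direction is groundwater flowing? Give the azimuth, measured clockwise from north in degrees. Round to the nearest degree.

Differences from 1: to 2 (Δx, Δy, Δh) = (-30, 15, +0.39); to 3 = (-75, -130, +1.32).
Determinant of the coordinate differences = (-30)·(-130) − (-75)·15 = 5025.
∂h/∂x = [(+0.39)·(-130) − (+1.32)·15] / 5025 = -0.01403
∂h/∂y = [(-30)·(+1.32) − (-75)·(+0.39)] / 5025 = -0.002060
Flow direction (−∇h) has components (+0.01403 E, +0.002060 N).
Azimuth = atan2(E, N) = atan2(+0.01403, +0.002060) = 81.6° ≈ 082°.

082°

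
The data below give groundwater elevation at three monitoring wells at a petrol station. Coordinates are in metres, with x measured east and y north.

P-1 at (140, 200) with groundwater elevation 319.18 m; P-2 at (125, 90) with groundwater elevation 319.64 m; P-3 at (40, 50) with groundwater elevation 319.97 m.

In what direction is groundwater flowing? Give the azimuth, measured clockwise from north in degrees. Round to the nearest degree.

With h = a·x + b·y + c and P-1 as origin, the differences give:
  (-15)·a + (-110)·b = +0.46
  (-100)·a + (-150)·b = +0.79
Eliminate b (×(-150) and ×(-110), subtract): -8750·a = 17.900 → a = ∂h/∂x = -0.002046
Back-substitute: b = ∂h/∂y = -0.003903.
Flow direction (−∇h) has components (+0.002046 E, +0.003903 N).
Azimuth = atan2(E, N) = atan2(+0.002046, +0.003903) = 27.7° ≈ 028°.

028°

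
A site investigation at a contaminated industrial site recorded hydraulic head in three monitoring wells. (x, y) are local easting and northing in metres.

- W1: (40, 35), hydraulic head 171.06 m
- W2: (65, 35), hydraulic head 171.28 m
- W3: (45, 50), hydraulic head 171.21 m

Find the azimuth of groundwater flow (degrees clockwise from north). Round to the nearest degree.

Differences from W1: to W2 (Δx, Δy, Δh) = (25, 0, +0.22); to W3 = (5, 15, +0.15).
Solve a·Δx + b·Δy = Δh: det = 25·15 − 5·0 = 375.
∂h/∂x = [(+0.22)·15 − (+0.15)·0] / 375 = +0.008800
∂h/∂y = [25·(+0.15) − 5·(+0.22)] / 375 = +0.007067
Flow direction (−∇h) has components (-0.008800 E, -0.007067 N).
Azimuth = atan2(E, N) = atan2(-0.008800, -0.007067) = 231.2° ≈ 231°.

231°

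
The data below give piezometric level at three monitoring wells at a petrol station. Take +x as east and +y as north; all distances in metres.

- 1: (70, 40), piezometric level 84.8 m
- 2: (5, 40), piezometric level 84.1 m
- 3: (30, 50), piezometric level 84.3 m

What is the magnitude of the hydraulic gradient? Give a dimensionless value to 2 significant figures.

With h = a·x + b·y + c and 1 as origin, the differences give:
  (-65)·a + 0·b = -0.7
  (-40)·a + 10·b = -0.5
Eliminate b (×10 and ×0, subtract): -650·a = -7.00 → a = ∂h/∂x = +0.01077
Back-substitute: b = ∂h/∂y = -0.006923.
|∇h| = √(0.01077² + -0.006923²) = 0.0128

0.013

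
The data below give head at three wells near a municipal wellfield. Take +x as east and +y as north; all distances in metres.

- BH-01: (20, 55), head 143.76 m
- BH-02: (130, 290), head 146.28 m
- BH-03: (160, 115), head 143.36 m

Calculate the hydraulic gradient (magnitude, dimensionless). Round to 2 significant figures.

Taking BH-01 as reference: BH-02−BH-01 = (110, 235, +2.52); BH-03−BH-01 = (140, 60, -0.40).
Solve a·Δx + b·Δy = Δh: det = 110·60 − 140·235 = -26300.
∂h/∂x = [(+2.52)·60 − (-0.40)·235] / -26300 = -0.009323
∂h/∂y = [110·(-0.40) − 140·(+2.52)] / -26300 = +0.01509
|∇h| = √(-0.009323² + 0.01509²) = 0.01774

0.018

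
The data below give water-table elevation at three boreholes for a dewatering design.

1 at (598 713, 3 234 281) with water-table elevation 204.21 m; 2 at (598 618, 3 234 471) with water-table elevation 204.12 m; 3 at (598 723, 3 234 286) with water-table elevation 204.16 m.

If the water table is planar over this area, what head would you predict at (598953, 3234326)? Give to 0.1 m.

203.2 m

Three-point gradient (reference 1): Δ to 2 = (-95, 190, -0.09), Δ to 3 = (10, 5, -0.05).
∂h/∂x = -0.003811, ∂h/∂y = -0.002379 (det = -2375).
h(598953, 3234326) = 204.21 + (-0.003811)·(240) + (-0.002379)·(45) = 204.21 -0.915 -0.107 = 203.188 m.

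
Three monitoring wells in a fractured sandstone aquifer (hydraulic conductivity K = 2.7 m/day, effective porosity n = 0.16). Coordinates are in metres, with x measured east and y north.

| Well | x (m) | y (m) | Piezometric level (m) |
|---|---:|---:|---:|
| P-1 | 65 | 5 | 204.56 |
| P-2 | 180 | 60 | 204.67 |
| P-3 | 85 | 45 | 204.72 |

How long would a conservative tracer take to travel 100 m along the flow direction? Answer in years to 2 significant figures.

With h = a·x + b·y + c and P-1 as origin, the differences give:
  115·a + 55·b = +0.11
  20·a + 40·b = +0.16
Eliminate b (×40 and ×55, subtract): 3500·a = -4.400 → a = ∂h/∂x = -0.001257
Back-substitute: b = ∂h/∂y = +0.004629.
|∇h| = √(-0.001257² + 0.004629²) = 0.004797
Seepage velocity v = K·i/n = 2.7 × 0.004797 / 0.16 = 0.08095 m/day.
t = 100 / 0.08095 = 1235 days = 3.38 years.

3.4 years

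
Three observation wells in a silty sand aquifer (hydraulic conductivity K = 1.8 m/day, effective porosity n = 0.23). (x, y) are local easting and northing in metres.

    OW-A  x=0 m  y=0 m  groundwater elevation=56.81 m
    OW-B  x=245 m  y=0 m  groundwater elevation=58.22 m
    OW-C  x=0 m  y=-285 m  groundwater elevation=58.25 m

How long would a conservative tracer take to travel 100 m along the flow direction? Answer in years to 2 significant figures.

4.6 years

∂h/∂x = (58.22 − 56.81) / (245 − 0) = +0.005755
∂h/∂y = (58.25 − 56.81) / (-285 − 0) = -0.005053
|∇h| = √(0.005755² + -0.005053²) = 0.007659
Seepage velocity v = K·i/n = 1.8 × 0.007659 / 0.23 = 0.05994 m/day.
t = 100 / 0.05994 = 1668 days = 4.57 years.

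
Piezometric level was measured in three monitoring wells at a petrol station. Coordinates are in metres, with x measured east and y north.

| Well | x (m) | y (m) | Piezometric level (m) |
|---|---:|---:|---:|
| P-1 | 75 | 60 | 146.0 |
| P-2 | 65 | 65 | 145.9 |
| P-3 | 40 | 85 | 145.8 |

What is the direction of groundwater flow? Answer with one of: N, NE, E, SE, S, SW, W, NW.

With h = a·x + b·y + c and P-1 as origin, the differences give:
  (-10)·a + 5·b = -0.1
  (-35)·a + 25·b = -0.2
Eliminate b (×25 and ×5, subtract): -75·a = -1.50 → a = ∂h/∂x = +0.02000
Back-substitute: b = ∂h/∂y = +0.02000.
Flow = −∇h = (-0.02000 east, -0.02000 north), which points southwest.

SW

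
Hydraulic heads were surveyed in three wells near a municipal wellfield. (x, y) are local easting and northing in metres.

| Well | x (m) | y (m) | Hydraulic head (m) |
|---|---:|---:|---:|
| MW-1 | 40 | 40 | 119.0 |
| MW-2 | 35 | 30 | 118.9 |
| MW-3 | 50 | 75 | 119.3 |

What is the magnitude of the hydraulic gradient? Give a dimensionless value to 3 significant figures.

0.00943

With h = a·x + b·y + c and MW-1 as origin, the differences give:
  (-5)·a + (-10)·b = -0.1
  10·a + 35·b = +0.3
Eliminate b (×35 and ×(-10), subtract): -75·a = -0.50 → a = ∂h/∂x = +0.006667
Back-substitute: b = ∂h/∂y = +0.006667.
|∇h| = √(0.006667² + 0.006667²) = 0.009429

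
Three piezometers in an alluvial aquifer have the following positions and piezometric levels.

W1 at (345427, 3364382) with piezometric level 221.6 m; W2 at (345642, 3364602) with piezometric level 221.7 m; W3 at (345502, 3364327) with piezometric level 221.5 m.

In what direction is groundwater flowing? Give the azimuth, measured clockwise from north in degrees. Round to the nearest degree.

Differences from W1: to W2 (Δx, Δy, Δh) = (215, 220, +0.1); to W3 = (75, -55, -0.1).
Determinant of the coordinate differences = 215·(-55) − 75·220 = -28325.
∂h/∂x = [(+0.1)·(-55) − (-0.1)·220] / -28325 = -0.0005825
∂h/∂y = [215·(-0.1) − 75·(+0.1)] / -28325 = +0.001024
Flow direction (−∇h) has components (+0.0005825 E, -0.001024 N).
Azimuth = atan2(E, N) = atan2(+0.0005825, -0.001024) = 150.4° ≈ 150°.

150°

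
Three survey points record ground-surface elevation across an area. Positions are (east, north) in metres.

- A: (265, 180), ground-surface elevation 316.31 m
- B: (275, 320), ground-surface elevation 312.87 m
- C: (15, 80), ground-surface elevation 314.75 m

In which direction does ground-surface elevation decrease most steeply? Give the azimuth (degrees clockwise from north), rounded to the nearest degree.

With z = a·x + b·y + c and A as origin, the differences give:
  10·a + 140·b = -3.44
  (-250)·a + (-100)·b = -1.56
Eliminate b (×(-100) and ×140, subtract): 34000·a = 562.400 → a = ∂z/∂x = +0.01654
Back-substitute: b = ∂z/∂y = -0.02575.
Steepest decrease is along −∇f: components (-0.01654 E, +0.02575 N).
Azimuth = atan2(-0.01654, +0.02575) = 327.3° ≈ 327°.

327°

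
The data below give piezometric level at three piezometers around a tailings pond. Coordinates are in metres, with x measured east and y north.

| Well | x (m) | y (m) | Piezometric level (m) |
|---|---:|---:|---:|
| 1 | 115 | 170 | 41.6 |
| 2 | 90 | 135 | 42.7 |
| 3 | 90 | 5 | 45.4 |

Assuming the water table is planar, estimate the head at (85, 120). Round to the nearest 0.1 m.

43.1 m

Differences from 1: to 2 (Δx, Δy, Δh) = (-25, -35, +1.1); to 3 = (-25, -165, +3.8).
Determinant of the coordinate differences = (-25)·(-165) − (-25)·(-35) = 3250.
∂h/∂x = [(+1.1)·(-165) − (+3.8)·(-35)] / 3250 = -0.01492
∂h/∂y = [(-25)·(+3.8) − (-25)·(+1.1)] / 3250 = -0.02077
h(85, 120) = 41.6 + (-0.01492)·(-30) + (-0.02077)·(-50) = 41.6 +0.448 +1.038 = 43.086 m.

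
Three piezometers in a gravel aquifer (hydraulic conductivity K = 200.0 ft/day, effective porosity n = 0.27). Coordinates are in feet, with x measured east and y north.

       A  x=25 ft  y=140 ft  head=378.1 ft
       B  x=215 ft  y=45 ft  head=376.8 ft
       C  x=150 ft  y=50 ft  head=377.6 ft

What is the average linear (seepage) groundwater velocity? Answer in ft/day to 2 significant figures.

14 ft/day

Differences from A: to B (Δx, Δy, Δh) = (190, -95, -1.3); to C = (125, -90, -0.5).
Solve a·Δx + b·Δy = Δh: det = 190·(-90) − 125·(-95) = -5225.
∂h/∂x = [(-1.3)·(-90) − (-0.5)·(-95)] / -5225 = -0.01330
∂h/∂y = [190·(-0.5) − 125·(-1.3)] / -5225 = -0.01292
|∇h| = √(-0.01330² + -0.01292²) = 0.01854
Seepage velocity v = K·i/n = 200.0 × 0.01854 / 0.27 = 13.73 ft/day.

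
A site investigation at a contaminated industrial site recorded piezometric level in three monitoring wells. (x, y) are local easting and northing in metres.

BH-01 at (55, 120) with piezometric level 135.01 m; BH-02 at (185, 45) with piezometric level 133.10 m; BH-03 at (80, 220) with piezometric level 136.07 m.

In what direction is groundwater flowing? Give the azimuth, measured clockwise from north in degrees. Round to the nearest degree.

149°

Taking BH-01 as reference: BH-02−BH-01 = (130, -75, -1.91); BH-03−BH-01 = (25, 100, +1.06).
Solve a·Δx + b·Δy = Δh: det = 130·100 − 25·(-75) = 14875.
∂h/∂x = [(-1.91)·100 − (+1.06)·(-75)] / 14875 = -0.007496
∂h/∂y = [130·(+1.06) − 25·(-1.91)] / 14875 = +0.01247
Flow direction (−∇h) has components (+0.007496 E, -0.01247 N).
Azimuth = atan2(E, N) = atan2(+0.007496, -0.01247) = 149.0° ≈ 149°.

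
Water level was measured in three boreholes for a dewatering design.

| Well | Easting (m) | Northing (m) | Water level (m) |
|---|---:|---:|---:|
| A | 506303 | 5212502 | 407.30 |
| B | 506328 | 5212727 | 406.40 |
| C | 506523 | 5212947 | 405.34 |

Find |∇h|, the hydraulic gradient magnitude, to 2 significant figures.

0.0040

Taking A as reference: B−A = (25, 225, -0.90); C−A = (220, 445, -1.96).
Determinant of the coordinate differences = 25·445 − 220·225 = -38375.
∂h/∂x = [(-0.90)·445 − (-1.96)·225] / -38375 = -0.001055
∂h/∂y = [25·(-1.96) − 220·(-0.90)] / -38375 = -0.003883
|∇h| = √(-0.001055² + -0.003883²) = 0.004024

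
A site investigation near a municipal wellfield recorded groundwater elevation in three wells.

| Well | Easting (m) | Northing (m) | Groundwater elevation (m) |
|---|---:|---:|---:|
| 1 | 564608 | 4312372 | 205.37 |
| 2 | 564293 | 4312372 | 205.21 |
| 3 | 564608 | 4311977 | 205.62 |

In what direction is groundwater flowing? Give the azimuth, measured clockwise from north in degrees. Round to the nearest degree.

∂h/∂x = (205.21 − 205.37) / (564293 − 564608) = +0.0005079
∂h/∂y = (205.62 − 205.37) / (4311977 − 4312372) = -0.0006329
Flow direction (−∇h) has components (-0.0005079 E, +0.0006329 N).
Azimuth = atan2(E, N) = atan2(-0.0005079, +0.0006329) = 321.3° ≈ 321°.

321°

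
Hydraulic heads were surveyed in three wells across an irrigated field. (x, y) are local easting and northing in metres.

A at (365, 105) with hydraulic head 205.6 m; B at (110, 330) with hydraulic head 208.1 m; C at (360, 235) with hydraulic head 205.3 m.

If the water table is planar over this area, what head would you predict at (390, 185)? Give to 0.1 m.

With h = a·x + b·y + c and A as origin, the differences give:
  (-255)·a + 225·b = +2.5
  (-5)·a + 130·b = -0.3
Eliminate b (×130 and ×225, subtract): -32025·a = 392.50 → a = ∂h/∂x = -0.01226
Back-substitute: b = ∂h/∂y = -0.002779.
h(390, 185) = 205.6 + (-0.01226)·(25) + (-0.002779)·(80) = 205.6 -0.306 -0.222 = 205.071 m.

205.1 m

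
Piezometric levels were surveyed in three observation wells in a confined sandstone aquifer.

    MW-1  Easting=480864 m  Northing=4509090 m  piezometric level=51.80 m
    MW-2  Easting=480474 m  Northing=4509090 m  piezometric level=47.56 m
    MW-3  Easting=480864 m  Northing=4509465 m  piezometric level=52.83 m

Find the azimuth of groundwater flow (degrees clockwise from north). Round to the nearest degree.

∂h/∂x = (47.56 − 51.80) / (480474 − 480864) = +0.01087
∂h/∂y = (52.83 − 51.80) / (4509465 − 4509090) = +0.002747
Flow direction (−∇h) has components (-0.01087 E, -0.002747 N).
Azimuth = atan2(E, N) = atan2(-0.01087, -0.002747) = 255.8° ≈ 256°.

256°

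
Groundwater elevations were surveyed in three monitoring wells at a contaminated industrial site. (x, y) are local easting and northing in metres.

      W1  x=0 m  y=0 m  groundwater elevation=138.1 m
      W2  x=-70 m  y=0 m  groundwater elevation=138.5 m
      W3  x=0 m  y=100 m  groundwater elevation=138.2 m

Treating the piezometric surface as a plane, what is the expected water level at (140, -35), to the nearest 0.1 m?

∂h/∂x = (138.5 − 138.1) / (-70 − 0) = -0.005714
∂h/∂y = (138.2 − 138.1) / (100 − 0) = +0.0010000
h(140, -35) = 138.1 + (-0.005714)·(140) + (+0.0010000)·(-35) = 138.1 -0.800 -0.035 = 137.265 m.

137.3 m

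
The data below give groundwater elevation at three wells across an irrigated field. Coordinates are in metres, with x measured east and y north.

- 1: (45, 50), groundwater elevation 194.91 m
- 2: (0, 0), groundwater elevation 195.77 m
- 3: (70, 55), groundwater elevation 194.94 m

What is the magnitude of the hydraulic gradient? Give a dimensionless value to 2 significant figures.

0.023

Differences from 1: to 2 (Δx, Δy, Δh) = (-45, -50, +0.86); to 3 = (25, 5, +0.03).
Determinant of the coordinate differences = (-45)·5 − 25·(-50) = 1025.
∂h/∂x = [(+0.86)·5 − (+0.03)·(-50)] / 1025 = +0.005659
∂h/∂y = [(-45)·(+0.03) − 25·(+0.86)] / 1025 = -0.02229
|∇h| = √(0.005659² + -0.02229²) = 0.023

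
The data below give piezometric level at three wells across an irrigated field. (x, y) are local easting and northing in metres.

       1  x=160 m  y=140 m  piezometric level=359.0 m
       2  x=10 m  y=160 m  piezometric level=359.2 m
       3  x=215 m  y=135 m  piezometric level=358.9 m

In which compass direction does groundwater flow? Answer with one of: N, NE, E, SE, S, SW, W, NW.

N

Three-point gradient (reference 1): Δ to 2 = (-150, 20, +0.2), Δ to 3 = (55, -5, -0.1).
∂h/∂x = -0.002857, ∂h/∂y = -0.01143 (det = -350).
Flow = −∇h = (+0.002857 east, +0.01143 north), which points north.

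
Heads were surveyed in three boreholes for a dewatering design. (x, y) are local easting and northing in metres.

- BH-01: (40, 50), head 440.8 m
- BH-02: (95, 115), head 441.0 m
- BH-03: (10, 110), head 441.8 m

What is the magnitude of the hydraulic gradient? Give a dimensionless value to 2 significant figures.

Taking BH-01 as reference: BH-02−BH-01 = (55, 65, +0.2); BH-03−BH-01 = (-30, 60, +1.0).
Solve a·Δx + b·Δy = Δh: det = 55·60 − (-30)·65 = 5250.
∂h/∂x = [(+0.2)·60 − (+1.0)·65] / 5250 = -0.01010
∂h/∂y = [55·(+1.0) − (-30)·(+0.2)] / 5250 = +0.01162
|∇h| = √(-0.01010² + 0.01162²) = 0.0154

0.015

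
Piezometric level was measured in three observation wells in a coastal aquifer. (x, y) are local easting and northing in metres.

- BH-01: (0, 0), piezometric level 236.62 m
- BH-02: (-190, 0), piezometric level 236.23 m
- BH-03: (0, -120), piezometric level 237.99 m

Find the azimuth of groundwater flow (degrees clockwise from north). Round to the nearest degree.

∂h/∂x = (236.23 − 236.62) / (-190 − 0) = +0.002053
∂h/∂y = (237.99 − 236.62) / (-120 − 0) = -0.01142
Flow direction (−∇h) has components (-0.002053 E, +0.01142 N).
Azimuth = atan2(E, N) = atan2(-0.002053, +0.01142) = 349.8° ≈ 350°.

350°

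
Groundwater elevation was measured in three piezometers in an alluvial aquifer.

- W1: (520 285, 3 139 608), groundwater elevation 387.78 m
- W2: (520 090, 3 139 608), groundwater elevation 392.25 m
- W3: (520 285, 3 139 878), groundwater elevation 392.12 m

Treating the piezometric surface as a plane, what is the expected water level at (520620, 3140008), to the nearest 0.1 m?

386.5 m

∂h/∂x = (392.25 − 387.78) / (520090 − 520285) = -0.02292
∂h/∂y = (392.12 − 387.78) / (3139878 − 3139608) = +0.01607
h(520620, 3140008) = 387.78 + (-0.02292)·(335) + (+0.01607)·(400) = 387.78 -7.679 +6.430 = 386.530 m.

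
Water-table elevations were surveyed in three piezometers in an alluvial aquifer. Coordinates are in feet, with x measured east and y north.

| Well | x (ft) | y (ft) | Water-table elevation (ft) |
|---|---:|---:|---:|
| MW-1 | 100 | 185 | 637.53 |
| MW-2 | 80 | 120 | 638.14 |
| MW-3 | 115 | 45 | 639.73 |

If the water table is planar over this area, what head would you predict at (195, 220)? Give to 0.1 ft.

638.5 ft

Taking MW-1 as reference: MW-2−MW-1 = (-20, -65, +0.61); MW-3−MW-1 = (15, -140, +2.20).
Determinant of the coordinate differences = (-20)·(-140) − 15·(-65) = 3775.
∂h/∂x = [(+0.61)·(-140) − (+2.20)·(-65)] / 3775 = +0.01526
∂h/∂y = [(-20)·(+2.20) − 15·(+0.61)] / 3775 = -0.01408
h(195, 220) = 637.53 + (+0.01526)·(95) + (-0.01408)·(35) = 637.53 +1.450 -0.493 = 638.487 ft.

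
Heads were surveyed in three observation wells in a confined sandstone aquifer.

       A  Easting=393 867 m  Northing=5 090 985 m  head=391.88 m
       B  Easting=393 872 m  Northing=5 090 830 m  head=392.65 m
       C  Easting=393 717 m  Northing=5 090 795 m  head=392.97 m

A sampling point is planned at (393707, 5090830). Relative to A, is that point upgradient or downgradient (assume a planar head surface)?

With h = a·x + b·y + c and A as origin, the differences give:
  5·a + (-155)·b = +0.77
  (-150)·a + (-190)·b = +1.09
Eliminate b (×(-190) and ×(-155), subtract): -24200·a = 22.650 → a = ∂h/∂x = -0.0009360
Back-substitute: b = ∂h/∂y = -0.004998.
Head at (393707, 5090830) = 391.88 + (-0.0009360)·(-160) + (-0.004998)·(-155) = 392.80 m.
That is higher than the 391.88 m at A, so the point is upgradient.

upgradient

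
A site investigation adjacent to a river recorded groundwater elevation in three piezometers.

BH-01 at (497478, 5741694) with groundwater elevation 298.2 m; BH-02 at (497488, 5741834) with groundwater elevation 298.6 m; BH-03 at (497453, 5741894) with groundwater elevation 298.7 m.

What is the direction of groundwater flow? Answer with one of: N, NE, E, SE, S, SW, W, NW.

SW

Three-point gradient (reference BH-01): Δ to BH-02 = (10, 140, +0.4), Δ to BH-03 = (-25, 200, +0.5).
∂h/∂x = +0.001818, ∂h/∂y = +0.002727 (det = 5500).
Flow = −∇h = (-0.001818 east, -0.002727 north), which points southwest.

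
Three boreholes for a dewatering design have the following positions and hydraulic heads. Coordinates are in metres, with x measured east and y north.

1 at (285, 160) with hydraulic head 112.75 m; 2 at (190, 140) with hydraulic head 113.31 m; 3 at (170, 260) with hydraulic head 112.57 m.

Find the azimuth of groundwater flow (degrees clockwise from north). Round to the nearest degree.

033°

Three-point gradient (reference 1): Δ to 2 = (-95, -20, +0.56), Δ to 3 = (-115, 100, -0.18).
∂h/∂x = -0.004441, ∂h/∂y = -0.006907 (det = -11800).
Flow direction (−∇h) has components (+0.004441 E, +0.006907 N).
Azimuth = atan2(E, N) = atan2(+0.004441, +0.006907) = 32.7° ≈ 033°.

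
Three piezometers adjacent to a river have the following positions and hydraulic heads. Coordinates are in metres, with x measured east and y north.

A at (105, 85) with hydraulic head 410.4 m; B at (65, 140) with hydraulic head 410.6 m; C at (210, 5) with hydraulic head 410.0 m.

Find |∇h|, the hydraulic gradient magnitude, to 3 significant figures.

0.00303

Three-point gradient (reference A): Δ to B = (-40, 55, +0.2), Δ to C = (105, -80, -0.4).
∂h/∂x = -0.002330, ∂h/∂y = +0.001942 (det = -2575).
|∇h| = √(-0.002330² + 0.001942²) = 0.003033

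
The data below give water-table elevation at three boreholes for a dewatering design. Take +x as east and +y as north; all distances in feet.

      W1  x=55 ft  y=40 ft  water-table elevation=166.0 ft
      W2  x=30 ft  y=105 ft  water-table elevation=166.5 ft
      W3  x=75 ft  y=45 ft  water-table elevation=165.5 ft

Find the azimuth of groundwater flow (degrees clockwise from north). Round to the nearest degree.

086°

With h = a·x + b·y + c and W1 as origin, the differences give:
  (-25)·a + 65·b = +0.5
  20·a + 5·b = -0.5
Eliminate b (×5 and ×65, subtract): -1425·a = 35.00 → a = ∂h/∂x = -0.02456
Back-substitute: b = ∂h/∂y = -0.001754.
Flow direction (−∇h) has components (+0.02456 E, +0.001754 N).
Azimuth = atan2(E, N) = atan2(+0.02456, +0.001754) = 85.9° ≈ 086°.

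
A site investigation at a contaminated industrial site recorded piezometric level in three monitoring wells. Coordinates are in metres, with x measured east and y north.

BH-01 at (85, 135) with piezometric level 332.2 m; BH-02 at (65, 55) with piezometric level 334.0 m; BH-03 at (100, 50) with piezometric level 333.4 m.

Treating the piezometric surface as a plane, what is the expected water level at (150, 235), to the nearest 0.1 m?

Taking BH-01 as reference: BH-02−BH-01 = (-20, -80, +1.8); BH-03−BH-01 = (15, -85, +1.2).
Solve a·Δx + b·Δy = Δh: det = (-20)·(-85) − 15·(-80) = 2900.
∂h/∂x = [(+1.8)·(-85) − (+1.2)·(-80)] / 2900 = -0.01966
∂h/∂y = [(-20)·(+1.2) − 15·(+1.8)] / 2900 = -0.01759
h(150, 235) = 332.2 + (-0.01966)·(65) + (-0.01759)·(100) = 332.2 -1.278 -1.759 = 329.164 m.

329.2 m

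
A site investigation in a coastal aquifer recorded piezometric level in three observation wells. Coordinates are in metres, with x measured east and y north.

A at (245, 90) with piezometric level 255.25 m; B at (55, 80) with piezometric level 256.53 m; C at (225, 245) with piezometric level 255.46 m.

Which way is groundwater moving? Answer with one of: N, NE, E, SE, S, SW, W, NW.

With h = a·x + b·y + c and A as origin, the differences give:
  (-190)·a + (-10)·b = +1.28
  (-20)·a + 155·b = +0.21
Eliminate b (×155 and ×(-10), subtract): -29650·a = 200.500 → a = ∂h/∂x = -0.006762
Back-substitute: b = ∂h/∂y = +0.0004823.
Flow = −∇h = (+0.006762 east, -0.0004823 north), which points east.

E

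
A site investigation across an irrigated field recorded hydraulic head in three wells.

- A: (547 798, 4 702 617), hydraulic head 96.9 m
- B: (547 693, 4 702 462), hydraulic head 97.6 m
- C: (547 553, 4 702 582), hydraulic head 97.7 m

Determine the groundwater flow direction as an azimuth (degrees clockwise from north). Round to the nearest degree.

With h = a·x + b·y + c and A as origin, the differences give:
  (-105)·a + (-155)·b = +0.7
  (-245)·a + (-35)·b = +0.8
Eliminate b (×(-35) and ×(-155), subtract): -34300·a = 99.50 → a = ∂h/∂x = -0.002901
Back-substitute: b = ∂h/∂y = -0.002551.
Flow direction (−∇h) has components (+0.002901 E, +0.002551 N).
Azimuth = atan2(E, N) = atan2(+0.002901, +0.002551) = 48.7° ≈ 049°.

049°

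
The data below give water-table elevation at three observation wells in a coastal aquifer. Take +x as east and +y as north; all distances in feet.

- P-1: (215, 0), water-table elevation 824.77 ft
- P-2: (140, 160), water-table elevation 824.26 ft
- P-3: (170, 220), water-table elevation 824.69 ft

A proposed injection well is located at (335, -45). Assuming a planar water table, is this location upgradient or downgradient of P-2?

upgradient

Taking P-1 as reference: P-2−P-1 = (-75, 160, -0.51); P-3−P-1 = (-45, 220, -0.08).
Determinant of the coordinate differences = (-75)·220 − (-45)·160 = -9300.
∂h/∂x = [(-0.51)·220 − (-0.08)·160] / -9300 = +0.01069
∂h/∂y = [(-75)·(-0.08) − (-45)·(-0.51)] / -9300 = +0.001823
Head at (335, -45) = 824.77 + (+0.01069)·(120) + (+0.001823)·(-45) = 825.97 ft.
That is higher than the 824.26 ft at P-2, so the point is upgradient.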